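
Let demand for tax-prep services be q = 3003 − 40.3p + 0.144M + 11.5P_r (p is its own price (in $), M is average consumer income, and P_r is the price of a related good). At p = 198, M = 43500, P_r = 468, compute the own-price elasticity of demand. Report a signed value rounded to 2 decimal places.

At the given values, q = 3003 − 40.3(198) + 0.144(43500) + 11.5(468) = 6669.6.
∂q/∂p = −40.3.
E = (-40.3) × (198/6669.6) = -1.1963…

-1.20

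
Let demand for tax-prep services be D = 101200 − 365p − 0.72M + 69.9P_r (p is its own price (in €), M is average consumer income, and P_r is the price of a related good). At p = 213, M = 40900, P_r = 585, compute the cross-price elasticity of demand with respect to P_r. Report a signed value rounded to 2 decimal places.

At the given values, D = 101200 − 365(213) − 0.72(40900) + 69.9(585) = 34898.5.
∂D/∂P_r = 69.9.
E = (69.9) × (585/34898.5) = 1.1717…

1.17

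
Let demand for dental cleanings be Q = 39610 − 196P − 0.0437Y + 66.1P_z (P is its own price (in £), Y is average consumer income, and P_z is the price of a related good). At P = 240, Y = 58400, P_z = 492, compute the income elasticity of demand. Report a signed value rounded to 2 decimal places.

-0.11

At the given values, Q = 39610 − 196(240) − 0.0437(58400) + 66.1(492) = 22539.12.
∂Q/∂Y = -0.0437.
E = (-0.0437) × (58400/22539.12) = -0.1132…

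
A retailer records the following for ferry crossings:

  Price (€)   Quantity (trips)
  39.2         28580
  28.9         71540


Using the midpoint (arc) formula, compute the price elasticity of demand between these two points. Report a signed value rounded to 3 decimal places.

%ΔQ = (71540 − 28580) / [(28580 + 71540)/2] = 42960/50060 = 0.858170…
%ΔP = (28.9 − 39.2) / [(39.2 + 28.9)/2] = -10.3/34.05 = -0.302496…
Arc Ed = %ΔQ / %ΔP = (42960/50060) / (-10.3/34.05) = -2.83696…

-2.837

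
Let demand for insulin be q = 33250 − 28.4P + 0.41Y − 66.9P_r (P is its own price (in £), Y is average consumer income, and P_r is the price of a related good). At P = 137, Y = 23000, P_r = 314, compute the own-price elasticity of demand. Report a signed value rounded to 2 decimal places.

At the given values, q = 33250 − 28.4(137) + 0.41(23000) − 66.9(314) = 17782.6.
∂q/∂P = −28.4.
E = (-28.4) × (137/17782.6) = -0.2187…

-0.22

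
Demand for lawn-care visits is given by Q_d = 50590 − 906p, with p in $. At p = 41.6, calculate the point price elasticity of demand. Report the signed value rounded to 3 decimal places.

-2.922

dQ_d/dp = −906. At p = 41.6, Q_d = 50590 − 906(41.6) = 12900.4.
Ed = (dQ_d/dp)·(p/Q_d) = −906 × (41.6/12900.4) = -2.92158…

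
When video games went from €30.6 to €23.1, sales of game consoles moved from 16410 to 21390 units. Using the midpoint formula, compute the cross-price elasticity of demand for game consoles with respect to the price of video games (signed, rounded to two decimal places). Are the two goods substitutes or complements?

-0.94; complements

%ΔQ_{game consoles} = (21390 − 16410)/avg = 4980/18900 = 0.263492…
%ΔP_{video games} = (23.1 − 30.6)/avg = -7.5/26.85 = -0.279329…
E_cross = (4980/18900) / (-7.5/26.85) = -0.9433…
E_cross < 0 ⇒ the goods are complements.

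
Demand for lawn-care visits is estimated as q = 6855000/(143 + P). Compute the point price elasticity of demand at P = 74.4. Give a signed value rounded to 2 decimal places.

dq/dP = −6855000/(143 + P)² = -145.04. At P = 74.4, q = 31531.7.
Ed = (dq/dP)·(P/q) = (-145.04) × (74.4/31531.7) = -0.3422…

-0.34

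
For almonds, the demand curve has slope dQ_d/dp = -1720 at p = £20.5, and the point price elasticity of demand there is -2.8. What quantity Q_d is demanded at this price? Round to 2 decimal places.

12592.86

Ed = (dQ_d/dp)·(p/Q_d) ⇒ Q_d = (dQ_d/dp)·p/Ed = (-1720)·20.5/(-2.8) = 12592.8571…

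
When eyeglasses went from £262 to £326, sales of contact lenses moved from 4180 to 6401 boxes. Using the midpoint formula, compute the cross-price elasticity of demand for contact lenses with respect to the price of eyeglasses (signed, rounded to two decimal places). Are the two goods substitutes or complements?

%ΔQ_{contact lenses} = (6401 − 4180)/avg = 2221/5290.5 = 0.419809…
%ΔP_{eyeglasses} = (326 − 262)/avg = 64/294 = 0.217687…
E_cross = (2221/5290.5) / (64/294) = 1.9284…
E_cross > 0 ⇒ the goods are substitutes.

1.93; substitutes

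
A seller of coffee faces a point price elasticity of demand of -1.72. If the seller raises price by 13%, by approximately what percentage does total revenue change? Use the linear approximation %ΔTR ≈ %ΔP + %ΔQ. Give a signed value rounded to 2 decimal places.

%ΔQ ≈ Ed × %ΔP = (-1.72) × (+13%) = -22.3600%
%ΔTR ≈ %ΔP + %ΔQ = (+13%) + (-22.3600%) = -9.3600%

-9.36%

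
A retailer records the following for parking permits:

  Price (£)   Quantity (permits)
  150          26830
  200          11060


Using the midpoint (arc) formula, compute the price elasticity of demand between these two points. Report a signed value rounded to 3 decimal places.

-2.913

%ΔQ = (11060 − 26830) / [(26830 + 11060)/2] = -15770/18945 = -0.832409…
%ΔP = (200 − 150) / [(150 + 200)/2] = 50/175 = 0.285714…
Arc Ed = %ΔQ / %ΔP = (-15770/18945) / (50/175) = -2.91343…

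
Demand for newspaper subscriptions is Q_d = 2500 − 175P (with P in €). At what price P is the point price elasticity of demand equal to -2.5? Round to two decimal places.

Ed = −175P/(2500 − 175P). Set this equal to -2.5:
175P = 2.5·(2500 − 175P) ⇒ 175P(1 + 2.5) = 2.5·2500
P = 2.5·2500 / (175·3.5) = 10.2040…

10.20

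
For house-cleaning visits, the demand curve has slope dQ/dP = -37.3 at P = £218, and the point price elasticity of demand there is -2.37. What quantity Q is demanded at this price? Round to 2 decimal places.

Ed = (dQ/dP)·(P/Q) ⇒ Q = (dQ/dP)·P/Ed = (-37.3)·218/(-2.37) = 3430.9704…

3430.97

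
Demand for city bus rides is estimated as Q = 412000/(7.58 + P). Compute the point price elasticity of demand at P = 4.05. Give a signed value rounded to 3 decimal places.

-0.348

dQ/dP = −412000/(7.58 + P)² = -3046.06. At P = 4.05, Q = 35425.6.
Ed = (dQ/dP)·(P/Q) = (-3046.06) × (4.05/35425.6) = -0.34823…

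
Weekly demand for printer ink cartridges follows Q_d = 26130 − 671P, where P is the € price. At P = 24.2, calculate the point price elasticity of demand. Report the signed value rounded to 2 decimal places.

dQ_d/dP = −671. At P = 24.2, Q_d = 26130 − 671(24.2) = 9891.8.
Ed = (dQ_d/dP)·(P/Q_d) = −671 × (24.2/9891.8) = -1.6415…

-1.64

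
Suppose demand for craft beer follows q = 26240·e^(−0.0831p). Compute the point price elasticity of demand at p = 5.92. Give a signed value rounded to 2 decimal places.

-0.49

dq/dp = −0.0831·q = -1333.25. At p = 5.92, q = 16044.
Ed = (dq/dp)·(p/q) = (-1333.25) × (5.92/16044) = -0.4919…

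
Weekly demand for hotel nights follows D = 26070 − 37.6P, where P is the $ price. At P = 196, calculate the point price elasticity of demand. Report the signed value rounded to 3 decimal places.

-0.394

dD/dP = −37.6. At P = 196, D = 26070 − 37.6(196) = 18700.4.
Ed = (dD/dP)·(P/D) = −37.6 × (196/18700.4) = -0.39408…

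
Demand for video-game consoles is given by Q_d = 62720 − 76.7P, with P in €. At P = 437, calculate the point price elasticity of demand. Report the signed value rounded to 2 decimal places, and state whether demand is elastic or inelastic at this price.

-1.15; elastic

dQ_d/dP = −76.7. At P = 437, Q_d = 62720 − 76.7(437) = 29202.1.
Ed = (dQ_d/dP)·(P/Q_d) = −76.7 × (437/29202.1) = -1.1477…
|Ed| = 1.15 > 1, so demand is elastic.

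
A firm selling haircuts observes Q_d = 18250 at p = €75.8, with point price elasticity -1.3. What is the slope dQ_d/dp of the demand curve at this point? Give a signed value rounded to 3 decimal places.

-312.995

Ed = (dQ_d/dp)·(p/Q_d) ⇒ dQ_d/dp = Ed·Q_d/p = (-1.3)·18250/75.8 = -312.99472…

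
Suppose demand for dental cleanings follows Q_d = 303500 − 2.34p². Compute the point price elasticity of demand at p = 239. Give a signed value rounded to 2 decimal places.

-1.57

dQ_d/dp = −2·2.34·p = -1118.52. At p = 239, Q_d = 169836.86.
Ed = (dQ_d/dp)·(p/Q_d) = (-1118.52) × (239/169836.86) = -1.5740…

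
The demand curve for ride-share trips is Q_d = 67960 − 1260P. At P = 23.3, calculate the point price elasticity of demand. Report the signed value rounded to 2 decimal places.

dQ_d/dP = −1260. At P = 23.3, Q_d = 67960 − 1260(23.3) = 38602.
Ed = (dQ_d/dP)·(P/Q_d) = −1260 × (23.3/38602) = -0.7605…

-0.76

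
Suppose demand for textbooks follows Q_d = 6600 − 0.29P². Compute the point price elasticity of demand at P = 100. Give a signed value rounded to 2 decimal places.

dQ_d/dP = −2·0.29·P = -58. At P = 100, Q_d = 3700.
Ed = (dQ_d/dP)·(P/Q_d) = (-58) × (100/3700) = -1.5675…

-1.57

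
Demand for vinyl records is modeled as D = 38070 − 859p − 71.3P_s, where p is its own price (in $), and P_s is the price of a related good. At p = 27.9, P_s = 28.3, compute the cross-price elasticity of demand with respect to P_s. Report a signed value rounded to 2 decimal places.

At the given values, D = 38070 − 859(27.9) − 71.3(28.3) = 12086.11.
∂D/∂P_s = -71.3.
E = (-71.3) × (28.3/12086.11) = -0.1669…

-0.17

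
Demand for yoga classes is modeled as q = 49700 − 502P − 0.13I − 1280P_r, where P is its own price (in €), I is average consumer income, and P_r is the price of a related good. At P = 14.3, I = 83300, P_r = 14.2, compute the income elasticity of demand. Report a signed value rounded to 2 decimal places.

At the given values, q = 49700 − 502(14.3) − 0.13(83300) − 1280(14.2) = 13516.4.
∂q/∂I = -0.13.
E = (-0.13) × (83300/13516.4) = -0.8011…

-0.80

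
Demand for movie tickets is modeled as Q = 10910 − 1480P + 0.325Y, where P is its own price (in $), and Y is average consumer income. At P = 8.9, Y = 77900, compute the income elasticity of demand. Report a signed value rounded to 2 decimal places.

At the given values, Q = 10910 − 1480(8.9) + 0.325(77900) = 23055.5.
∂Q/∂Y = 0.325.
E = (0.325) × (77900/23055.5) = 1.0981…

1.10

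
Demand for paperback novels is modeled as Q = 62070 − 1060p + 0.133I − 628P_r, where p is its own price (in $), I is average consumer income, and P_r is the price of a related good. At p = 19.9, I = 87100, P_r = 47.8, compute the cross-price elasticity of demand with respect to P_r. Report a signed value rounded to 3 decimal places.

At the given values, Q = 62070 − 1060(19.9) + 0.133(87100) − 628(47.8) = 22541.9.
∂Q/∂P_r = -628.
E = (-628) × (47.8/22541.9) = -1.33167…

-1.332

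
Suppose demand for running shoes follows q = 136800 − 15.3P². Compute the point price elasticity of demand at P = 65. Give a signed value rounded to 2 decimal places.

dq/dP = −2·15.3·P = -1989. At P = 65, q = 72157.5.
Ed = (dq/dP)·(P/q) = (-1989) × (65/72157.5) = -1.7917…

-1.79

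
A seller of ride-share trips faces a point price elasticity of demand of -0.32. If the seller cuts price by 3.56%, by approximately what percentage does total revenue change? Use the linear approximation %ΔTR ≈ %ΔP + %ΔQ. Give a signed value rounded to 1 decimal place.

-2.4%

%ΔQ ≈ Ed × %ΔP = (-0.32) × (-3.56%) = +1.1392%
%ΔTR ≈ %ΔP + %ΔQ = (-3.56%) + (+1.1392%) = -2.4208%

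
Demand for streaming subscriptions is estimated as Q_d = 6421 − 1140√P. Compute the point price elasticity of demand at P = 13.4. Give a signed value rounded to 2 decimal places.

-0.93

dQ_d/dP = −1140/(2√P) = -155.712. At P = 13.4, Q_d = 2247.91.
Ed = (dQ_d/dP)·(P/Q_d) = (-155.712) × (13.4/2247.91) = -0.9282…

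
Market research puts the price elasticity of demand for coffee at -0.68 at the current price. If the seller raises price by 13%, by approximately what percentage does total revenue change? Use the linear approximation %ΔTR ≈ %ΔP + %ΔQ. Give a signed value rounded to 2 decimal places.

%ΔQ ≈ Ed × %ΔP = (-0.68) × (+13%) = -8.8400%
%ΔTR ≈ %ΔP + %ΔQ = (+13%) + (-8.8400%) = +4.1600%

+4.16%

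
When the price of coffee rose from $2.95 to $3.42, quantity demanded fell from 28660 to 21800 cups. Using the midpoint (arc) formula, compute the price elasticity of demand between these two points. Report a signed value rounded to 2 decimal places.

-1.84

%ΔQ = (21800 − 28660) / [(28660 + 21800)/2] = -6860/25230 = -0.271898…
%ΔP = (3.42 − 2.95) / [(2.95 + 3.42)/2] = 0.47/3.185 = 0.147566…
Arc Ed = %ΔQ / %ΔP = (-6860/25230) / (0.47/3.185) = -1.8425…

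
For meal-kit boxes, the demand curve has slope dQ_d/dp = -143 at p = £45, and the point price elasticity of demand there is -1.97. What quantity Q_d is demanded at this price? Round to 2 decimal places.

Ed = (dQ_d/dp)·(p/Q_d) ⇒ Q_d = (dQ_d/dp)·p/Ed = (-143)·45/(-1.97) = 3266.4974…

3266.50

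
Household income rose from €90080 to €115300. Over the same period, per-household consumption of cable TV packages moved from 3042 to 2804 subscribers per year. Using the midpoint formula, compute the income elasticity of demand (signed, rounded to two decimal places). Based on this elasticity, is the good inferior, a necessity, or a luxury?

%ΔQ = (2804 − 3042)/[( 3042 + 2804)/2] = -238/2923 = -0.081423…
%ΔIncome = (115300 − 90080)/[( 90080 + 115300)/2] = 25220/102690 = 0.245593…
E_income = (-238/2923) / (25220/102690) = -0.3315…
E_income < 0 ⇒ inferior good.

-0.33; inferior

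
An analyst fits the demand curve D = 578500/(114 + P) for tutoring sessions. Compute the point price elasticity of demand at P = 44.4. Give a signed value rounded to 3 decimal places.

dD/dP = −578500/(114 + P)² = -23.0565. At P = 44.4, D = 3652.15.
Ed = (dD/dP)·(P/D) = (-23.0565) × (44.4/3652.15) = -0.28030…

-0.280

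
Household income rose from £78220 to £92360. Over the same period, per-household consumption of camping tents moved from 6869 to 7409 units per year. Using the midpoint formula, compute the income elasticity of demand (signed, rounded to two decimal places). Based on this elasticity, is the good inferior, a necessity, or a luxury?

0.46; necessity

%ΔQ = (7409 − 6869)/[( 6869 + 7409)/2] = 540/7139 = 0.075640…
%ΔIncome = (92360 − 78220)/[( 78220 + 92360)/2] = 14140/85290 = 0.165787…
E_income = (540/7139) / (14140/85290) = 0.4562…
0 < E_income < 1 ⇒ normal good, necessity.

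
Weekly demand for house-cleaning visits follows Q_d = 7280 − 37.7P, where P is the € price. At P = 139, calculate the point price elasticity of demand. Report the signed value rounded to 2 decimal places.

-2.57

dQ_d/dP = −37.7. At P = 139, Q_d = 7280 − 37.7(139) = 2039.7.
Ed = (dQ_d/dP)·(P/Q_d) = −37.7 × (139/2039.7) = -2.5691…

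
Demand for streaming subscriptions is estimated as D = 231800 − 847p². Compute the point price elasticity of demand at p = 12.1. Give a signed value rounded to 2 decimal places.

-2.30

dD/dp = −2·847·p = -20497.4. At p = 12.1, D = 107790.73.
Ed = (dD/dp)·(p/D) = (-20497.4) × (12.1/107790.73) = -2.3009…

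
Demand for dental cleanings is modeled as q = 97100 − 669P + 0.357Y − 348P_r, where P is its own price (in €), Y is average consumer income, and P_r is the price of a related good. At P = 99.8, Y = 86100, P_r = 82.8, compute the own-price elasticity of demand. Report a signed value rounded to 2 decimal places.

At the given values, q = 97100 − 669(99.8) + 0.357(86100) − 348(82.8) = 32257.1.
∂q/∂P = −669.
E = (-669) × (99.8/32257.1) = -2.0698…

-2.07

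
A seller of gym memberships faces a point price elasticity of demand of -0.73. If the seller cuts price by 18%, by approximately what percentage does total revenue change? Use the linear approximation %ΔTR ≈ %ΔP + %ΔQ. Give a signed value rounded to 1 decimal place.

-4.9%

%ΔQ ≈ Ed × %ΔP = (-0.73) × (-18%) = +13.1400%
%ΔTR ≈ %ΔP + %ΔQ = (-18%) + (+13.1400%) = -4.8600%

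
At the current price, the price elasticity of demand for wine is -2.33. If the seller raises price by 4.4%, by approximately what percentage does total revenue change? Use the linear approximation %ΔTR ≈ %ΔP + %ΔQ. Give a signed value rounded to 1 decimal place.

%ΔQ ≈ Ed × %ΔP = (-2.33) × (+4.4%) = -10.2520%
%ΔTR ≈ %ΔP + %ΔQ = (+4.4%) + (-10.2520%) = -5.8520%

-5.9%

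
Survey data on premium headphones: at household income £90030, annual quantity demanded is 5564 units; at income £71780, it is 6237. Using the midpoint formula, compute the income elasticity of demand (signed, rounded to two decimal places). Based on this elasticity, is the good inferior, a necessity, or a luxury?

-0.51; inferior

%ΔQ = (6237 − 5564)/[( 5564 + 6237)/2] = 673/5900.5 = 0.114058…
%ΔIncome = (71780 − 90030)/[( 90030 + 71780)/2] = -18250/80905 = -0.225573…
E_income = (673/5900.5) / (-18250/80905) = -0.5056…
E_income < 0 ⇒ inferior good.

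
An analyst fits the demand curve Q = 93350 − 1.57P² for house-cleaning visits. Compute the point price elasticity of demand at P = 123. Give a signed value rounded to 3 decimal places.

dQ/dP = −2·1.57·P = -386.22. At P = 123, Q = 69597.47.
Ed = (dQ/dP)·(P/Q) = (-386.22) × (123/69597.47) = -0.68256…

-0.683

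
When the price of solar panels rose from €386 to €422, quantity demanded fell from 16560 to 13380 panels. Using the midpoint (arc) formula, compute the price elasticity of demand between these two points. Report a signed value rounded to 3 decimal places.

%ΔQ = (13380 − 16560) / [(16560 + 13380)/2] = -3180/14970 = -0.212424…
%ΔP = (422 − 386) / [(386 + 422)/2] = 36/404 = 0.089108…
Arc Ed = %ΔQ / %ΔP = (-3180/14970) / (36/404) = -2.38387…

-2.384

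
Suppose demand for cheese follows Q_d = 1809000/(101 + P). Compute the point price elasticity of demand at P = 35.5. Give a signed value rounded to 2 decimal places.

dQ_d/dP = −1809000/(101 + P)² = -97.0897. At P = 35.5, Q_d = 13252.7.
Ed = (dQ_d/dP)·(P/Q_d) = (-97.0897) × (35.5/13252.7) = -0.2600…

-0.26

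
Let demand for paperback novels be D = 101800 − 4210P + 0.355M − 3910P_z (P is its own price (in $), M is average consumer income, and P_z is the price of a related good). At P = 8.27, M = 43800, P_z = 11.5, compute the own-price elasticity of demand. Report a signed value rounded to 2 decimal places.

At the given values, D = 101800 − 4210(8.27) + 0.355(43800) − 3910(11.5) = 37567.3.
∂D/∂P = −4210.
E = (-4210) × (8.27/37567.3) = -0.9267…

-0.93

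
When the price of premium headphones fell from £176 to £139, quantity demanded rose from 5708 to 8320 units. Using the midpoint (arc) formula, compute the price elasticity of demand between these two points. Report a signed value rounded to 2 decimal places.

-1.59

%ΔQ = (8320 − 5708) / [(5708 + 8320)/2] = 2612/7014 = 0.372398…
%ΔP = (139 − 176) / [(176 + 139)/2] = -37/157.5 = -0.234920…
Arc Ed = %ΔQ / %ΔP = (2612/7014) / (-37/157.5) = -1.5852…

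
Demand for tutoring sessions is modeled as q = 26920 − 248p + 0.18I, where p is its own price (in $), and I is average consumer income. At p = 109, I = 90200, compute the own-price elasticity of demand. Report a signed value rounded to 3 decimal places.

At the given values, q = 26920 − 248(109) + 0.18(90200) = 16124.
∂q/∂p = −248.
E = (-248) × (109/16124) = -1.67650…

-1.677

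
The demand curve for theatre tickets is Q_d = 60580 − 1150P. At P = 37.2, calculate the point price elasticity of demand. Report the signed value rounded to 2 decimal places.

dQ_d/dP = −1150. At P = 37.2, Q_d = 60580 − 1150(37.2) = 17800.
Ed = (dQ_d/dP)·(P/Q_d) = −1150 × (37.2/17800) = -2.4033…

-2.40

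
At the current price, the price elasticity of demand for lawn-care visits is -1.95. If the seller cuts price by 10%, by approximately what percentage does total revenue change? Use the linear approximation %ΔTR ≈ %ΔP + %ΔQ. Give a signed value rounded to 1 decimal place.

%ΔQ ≈ Ed × %ΔP = (-1.95) × (-10%) = +19.5000%
%ΔTR ≈ %ΔP + %ΔQ = (-10%) + (+19.5000%) = +9.5000%

+9.5%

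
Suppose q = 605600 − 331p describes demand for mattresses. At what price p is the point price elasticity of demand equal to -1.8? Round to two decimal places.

1176.18

Ed = −331p/(605600 − 331p). Set this equal to -1.8:
331p = 1.8·(605600 − 331p) ⇒ 331p(1 + 1.8) = 1.8·605600
p = 1.8·605600 / (331·2.8) = 1176.1760…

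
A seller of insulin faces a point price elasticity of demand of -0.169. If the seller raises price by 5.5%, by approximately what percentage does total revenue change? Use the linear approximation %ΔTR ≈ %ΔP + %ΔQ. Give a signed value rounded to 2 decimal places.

%ΔQ ≈ Ed × %ΔP = (-0.169) × (+5.5%) = -0.9295%
%ΔTR ≈ %ΔP + %ΔQ = (+5.5%) + (-0.9295%) = +4.5705%

+4.57%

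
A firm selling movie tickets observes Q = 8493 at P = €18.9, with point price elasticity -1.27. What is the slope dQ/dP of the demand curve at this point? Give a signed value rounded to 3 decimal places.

Ed = (dQ/dP)·(P/Q) ⇒ dQ/dP = Ed·Q/P = (-1.27)·8493/18.9 = -570.69365…

-570.694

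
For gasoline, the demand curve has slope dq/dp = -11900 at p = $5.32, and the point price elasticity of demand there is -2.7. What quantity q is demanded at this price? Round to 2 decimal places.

Ed = (dq/dp)·(p/q) ⇒ q = (dq/dp)·p/Ed = (-11900)·5.32/(-2.7) = 23447.4074…

23447.41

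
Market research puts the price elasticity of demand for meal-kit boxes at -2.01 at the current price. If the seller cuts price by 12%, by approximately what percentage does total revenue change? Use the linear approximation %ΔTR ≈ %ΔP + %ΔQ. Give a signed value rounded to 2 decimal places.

+12.12%

%ΔQ ≈ Ed × %ΔP = (-2.01) × (-12%) = +24.1200%
%ΔTR ≈ %ΔP + %ΔQ = (-12%) + (+24.1200%) = +12.1200%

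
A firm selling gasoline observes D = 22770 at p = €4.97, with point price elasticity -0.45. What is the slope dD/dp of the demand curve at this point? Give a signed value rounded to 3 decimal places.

-2061.670

Ed = (dD/dp)·(p/D) ⇒ dD/dp = Ed·D/p = (-0.45)·22770/4.97 = -2061.67002…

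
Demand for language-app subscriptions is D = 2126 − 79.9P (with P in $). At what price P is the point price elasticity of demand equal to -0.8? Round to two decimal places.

Ed = −79.9P/(2126 − 79.9P). Set this equal to -0.8:
79.9P = 0.8·(2126 − 79.9P) ⇒ 79.9P(1 + 0.8) = 0.8·2126
P = 0.8·2126 / (79.9·1.8) = 11.8258…

11.83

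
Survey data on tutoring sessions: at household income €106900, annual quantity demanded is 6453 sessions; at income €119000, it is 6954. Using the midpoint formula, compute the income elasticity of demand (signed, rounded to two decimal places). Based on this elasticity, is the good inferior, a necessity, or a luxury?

%ΔQ = (6954 − 6453)/[( 6453 + 6954)/2] = 501/6703.5 = 0.074737…
%ΔIncome = (119000 − 106900)/[( 106900 + 119000)/2] = 12100/112950 = 0.107127…
E_income = (501/6703.5) / (12100/112950) = 0.6976…
0 < E_income < 1 ⇒ normal good, necessity.

0.70; necessity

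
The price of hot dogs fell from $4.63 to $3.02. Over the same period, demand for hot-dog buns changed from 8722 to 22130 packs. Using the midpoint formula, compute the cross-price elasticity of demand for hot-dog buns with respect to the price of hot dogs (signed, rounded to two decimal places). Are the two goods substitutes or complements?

%ΔQ_{hot-dog buns} = (22130 − 8722)/avg = 13408/15426 = 0.869181…
%ΔP_{hot dogs} = (3.02 − 4.63)/avg = -1.61/3.825 = -0.420915…
E_cross = (13408/15426) / (-1.61/3.825) = -2.0649…
E_cross < 0 ⇒ the goods are complements.

-2.06; complements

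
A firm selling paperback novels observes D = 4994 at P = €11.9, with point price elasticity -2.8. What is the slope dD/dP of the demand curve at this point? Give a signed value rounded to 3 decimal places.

-1175.059

Ed = (dD/dP)·(P/D) ⇒ dD/dP = Ed·D/P = (-2.8)·4994/11.9 = -1175.05882…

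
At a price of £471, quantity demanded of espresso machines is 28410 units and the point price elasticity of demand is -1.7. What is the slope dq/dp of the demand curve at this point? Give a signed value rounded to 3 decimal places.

Ed = (dq/dp)·(p/q) ⇒ dq/dp = Ed·q/p = (-1.7)·28410/471 = -102.54140…

-102.541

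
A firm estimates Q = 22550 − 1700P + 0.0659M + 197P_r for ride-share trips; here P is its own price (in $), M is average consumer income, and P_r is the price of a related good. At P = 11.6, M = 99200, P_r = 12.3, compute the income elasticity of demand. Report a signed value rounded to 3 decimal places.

0.554

At the given values, Q = 22550 − 1700(11.6) + 0.0659(99200) + 197(12.3) = 11790.38.
∂Q/∂M = 0.0659.
E = (0.0659) × (99200/11790.38) = 0.55445…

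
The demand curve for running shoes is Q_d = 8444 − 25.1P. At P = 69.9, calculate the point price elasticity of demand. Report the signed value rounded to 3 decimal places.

-0.262

dQ_d/dP = −25.1. At P = 69.9, Q_d = 8444 − 25.1(69.9) = 6689.51.
Ed = (dQ_d/dP)·(P/Q_d) = −25.1 × (69.9/6689.51) = -0.26227…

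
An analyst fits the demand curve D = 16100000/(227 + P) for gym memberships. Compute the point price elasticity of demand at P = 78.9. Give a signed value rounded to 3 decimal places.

-0.258

dD/dP = −16100000/(227 + P)² = -172.055. At P = 78.9, D = 52631.6.
Ed = (dD/dP)·(P/D) = (-172.055) × (78.9/52631.6) = -0.25792…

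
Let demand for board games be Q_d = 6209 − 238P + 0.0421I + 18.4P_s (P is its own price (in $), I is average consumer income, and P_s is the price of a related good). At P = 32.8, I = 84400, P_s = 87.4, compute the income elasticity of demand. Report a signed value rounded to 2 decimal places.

At the given values, Q_d = 6209 − 238(32.8) + 0.0421(84400) + 18.4(87.4) = 3564.
∂Q_d/∂I = 0.0421.
E = (0.0421) × (84400/3564) = 0.9969…

1.00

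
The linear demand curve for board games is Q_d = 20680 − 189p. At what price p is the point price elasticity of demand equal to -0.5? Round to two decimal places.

Ed = −189p/(20680 − 189p). Set this equal to -0.5:
189p = 0.5·(20680 − 189p) ⇒ 189p(1 + 0.5) = 0.5·20680
p = 0.5·20680 / (189·1.5) = 36.4726…

36.47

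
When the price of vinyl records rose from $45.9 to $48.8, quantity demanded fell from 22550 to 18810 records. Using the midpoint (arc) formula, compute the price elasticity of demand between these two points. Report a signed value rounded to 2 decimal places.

-2.95

%ΔQ = (18810 − 22550) / [(22550 + 18810)/2] = -3740/20680 = -0.180851…
%ΔP = (48.8 − 45.9) / [(45.9 + 48.8)/2] = 2.9/47.35 = 0.061246…
Arc Ed = %ΔQ / %ΔP = (-3740/20680) / (2.9/47.35) = -2.9528…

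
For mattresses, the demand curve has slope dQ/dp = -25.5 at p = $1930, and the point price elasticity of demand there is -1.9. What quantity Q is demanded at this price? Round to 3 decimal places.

Ed = (dQ/dp)·(p/Q) ⇒ Q = (dQ/dp)·p/Ed = (-25.5)·1930/(-1.9) = 25902.63157…

25902.632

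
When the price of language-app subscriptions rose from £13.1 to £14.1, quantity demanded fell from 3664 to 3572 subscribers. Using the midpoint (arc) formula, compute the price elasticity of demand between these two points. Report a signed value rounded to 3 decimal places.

-0.346

%ΔQ = (3572 − 3664) / [(3664 + 3572)/2] = -92/3618 = -0.025428…
%ΔP = (14.1 − 13.1) / [(13.1 + 14.1)/2] = 1/13.6 = 0.073529…
Arc Ed = %ΔQ / %ΔP = (-92/3618) / (1/13.6) = -0.34582…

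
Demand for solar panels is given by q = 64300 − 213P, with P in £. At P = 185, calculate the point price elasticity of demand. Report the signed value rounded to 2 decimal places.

-1.58

dq/dP = −213. At P = 185, q = 64300 − 213(185) = 24895.
Ed = (dq/dP)·(P/q) = −213 × (185/24895) = -1.5828…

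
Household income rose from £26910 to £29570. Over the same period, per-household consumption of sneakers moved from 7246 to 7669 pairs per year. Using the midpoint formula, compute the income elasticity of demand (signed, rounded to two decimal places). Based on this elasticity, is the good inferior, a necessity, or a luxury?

%ΔQ = (7669 − 7246)/[( 7246 + 7669)/2] = 423/7457.5 = 0.056721…
%ΔIncome = (29570 − 26910)/[( 26910 + 29570)/2] = 2660/28240 = 0.094192…
E_income = (423/7457.5) / (2660/28240) = 0.6021…
0 < E_income < 1 ⇒ normal good, necessity.

0.60; necessity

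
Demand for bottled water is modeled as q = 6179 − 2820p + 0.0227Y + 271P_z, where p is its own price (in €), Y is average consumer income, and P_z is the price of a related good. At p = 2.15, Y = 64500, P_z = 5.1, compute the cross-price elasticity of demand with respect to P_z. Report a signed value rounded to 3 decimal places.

0.467

At the given values, q = 6179 − 2820(2.15) + 0.0227(64500) + 271(5.1) = 2962.25.
∂q/∂P_z = 271.
E = (271) × (5.1/2962.25) = 0.46657…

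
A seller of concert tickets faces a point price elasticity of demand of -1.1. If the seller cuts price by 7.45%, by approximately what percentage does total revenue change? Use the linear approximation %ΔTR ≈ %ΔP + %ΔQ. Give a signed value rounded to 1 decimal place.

%ΔQ ≈ Ed × %ΔP = (-1.1) × (-7.45%) = +8.1950%
%ΔTR ≈ %ΔP + %ΔQ = (-7.45%) + (+8.1950%) = +0.7450%

+0.7%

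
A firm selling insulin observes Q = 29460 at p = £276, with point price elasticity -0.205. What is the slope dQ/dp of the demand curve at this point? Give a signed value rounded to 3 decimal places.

Ed = (dQ/dp)·(p/Q) ⇒ dQ/dp = Ed·Q/p = (-0.205)·29460/276 = -21.88152…

-21.882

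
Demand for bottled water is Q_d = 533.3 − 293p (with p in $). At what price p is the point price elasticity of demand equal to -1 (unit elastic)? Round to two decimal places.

Ed = −293p/(533.3 − 293p). Set this equal to -1:
293p = 1·(533.3 − 293p) ⇒ 293p(1 + 1) = 1·533.3
p = 1·533.3 / (293·2) = 0.9100…

0.91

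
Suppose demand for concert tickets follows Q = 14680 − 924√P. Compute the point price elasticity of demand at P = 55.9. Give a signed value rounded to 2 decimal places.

-0.44

dQ/dP = −924/(2√P) = -61.7925. At P = 55.9, Q = 7771.59.
Ed = (dQ/dP)·(P/Q) = (-61.7925) × (55.9/7771.59) = -0.4444…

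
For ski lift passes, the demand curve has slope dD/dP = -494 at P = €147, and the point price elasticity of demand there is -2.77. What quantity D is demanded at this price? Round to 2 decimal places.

Ed = (dD/dP)·(P/D) ⇒ D = (dD/dP)·P/Ed = (-494)·147/(-2.77) = 26215.8844…

26215.88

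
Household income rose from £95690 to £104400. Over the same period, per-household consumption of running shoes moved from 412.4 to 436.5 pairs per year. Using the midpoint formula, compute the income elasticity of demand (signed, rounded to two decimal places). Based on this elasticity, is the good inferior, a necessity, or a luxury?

%ΔQ = (436.5 − 412.4)/[( 412.4 + 436.5)/2] = 24.1/424.45 = 0.056779…
%ΔIncome = (104400 − 95690)/[( 95690 + 104400)/2] = 8710/100045 = 0.087060…
E_income = (24.1/424.45) / (8710/100045) = 0.6521…
0 < E_income < 1 ⇒ normal good, necessity.

0.65; necessity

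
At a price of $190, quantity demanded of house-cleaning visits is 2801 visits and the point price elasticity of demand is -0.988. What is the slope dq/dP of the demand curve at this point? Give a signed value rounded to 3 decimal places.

-14.565

Ed = (dq/dP)·(P/q) ⇒ dq/dP = Ed·q/P = (-0.988)·2801/190 = -14.5652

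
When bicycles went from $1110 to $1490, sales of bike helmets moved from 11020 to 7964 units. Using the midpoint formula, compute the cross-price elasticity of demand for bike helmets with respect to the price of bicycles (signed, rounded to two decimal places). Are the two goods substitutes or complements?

-1.10; complements

%ΔQ_{bike helmets} = (7964 − 11020)/avg = -3056/9492 = -0.321955…
%ΔP_{bicycles} = (1490 − 1110)/avg = 380/1300 = 0.292307…
E_cross = (-3056/9492) / (380/1300) = -1.1014…
E_cross < 0 ⇒ the goods are complements.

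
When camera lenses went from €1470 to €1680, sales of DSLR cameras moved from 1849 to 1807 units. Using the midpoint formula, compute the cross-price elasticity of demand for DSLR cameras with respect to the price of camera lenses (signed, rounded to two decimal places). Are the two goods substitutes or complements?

-0.17; complements

%ΔQ_{DSLR cameras} = (1807 − 1849)/avg = -42/1828 = -0.022975…
%ΔP_{camera lenses} = (1680 − 1470)/avg = 210/1575 = 0.133333…
E_cross = (-42/1828) / (210/1575) = -0.1723…
E_cross < 0 ⇒ the goods are complements.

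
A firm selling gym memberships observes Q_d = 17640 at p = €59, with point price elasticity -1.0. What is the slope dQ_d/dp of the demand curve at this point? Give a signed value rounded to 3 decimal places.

Ed = (dQ_d/dp)·(p/Q_d) ⇒ dQ_d/dp = Ed·Q_d/p = (-1.0)·17640/59 = -298.98305…

-298.983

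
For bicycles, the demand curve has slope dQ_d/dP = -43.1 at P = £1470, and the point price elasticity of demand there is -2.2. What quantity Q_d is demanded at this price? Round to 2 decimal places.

28798.64

Ed = (dQ_d/dP)·(P/Q_d) ⇒ Q_d = (dQ_d/dP)·P/Ed = (-43.1)·1470/(-2.2) = 28798.6363…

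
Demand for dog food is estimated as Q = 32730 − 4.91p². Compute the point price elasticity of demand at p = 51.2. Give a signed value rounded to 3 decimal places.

-1.296

dQ/dp = −2·4.91·p = -502.784. At p = 51.2, Q = 19858.7296.
Ed = (dQ/dp)·(p/Q) = (-502.784) × (51.2/19858.7296) = -1.29628…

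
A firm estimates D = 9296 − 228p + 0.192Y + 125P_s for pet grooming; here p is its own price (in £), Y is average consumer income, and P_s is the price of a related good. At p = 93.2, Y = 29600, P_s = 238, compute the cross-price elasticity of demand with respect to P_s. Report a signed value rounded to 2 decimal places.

At the given values, D = 9296 − 228(93.2) + 0.192(29600) + 125(238) = 23479.6.
∂D/∂P_s = 125.
E = (125) × (238/23479.6) = 1.2670…

1.27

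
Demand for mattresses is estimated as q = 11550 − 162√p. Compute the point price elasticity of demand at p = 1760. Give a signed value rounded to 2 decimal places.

dq/dp = −162/(2√p) = -1.93076. At p = 1760, q = 4753.72.
Ed = (dq/dp)·(p/q) = (-1.93076) × (1760/4753.72) = -0.7148…

-0.71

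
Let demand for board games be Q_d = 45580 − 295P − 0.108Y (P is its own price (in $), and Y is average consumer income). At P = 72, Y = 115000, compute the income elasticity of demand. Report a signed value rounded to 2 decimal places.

-1.04

At the given values, Q_d = 45580 − 295(72) − 0.108(115000) = 11920.
∂Q_d/∂Y = -0.108.
E = (-0.108) × (115000/11920) = -1.0419…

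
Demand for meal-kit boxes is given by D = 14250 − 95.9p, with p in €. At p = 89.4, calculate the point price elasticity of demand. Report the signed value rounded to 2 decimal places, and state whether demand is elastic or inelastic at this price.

dD/dp = −95.9. At p = 89.4, D = 14250 − 95.9(89.4) = 5676.54.
Ed = (dD/dp)·(p/D) = −95.9 × (89.4/5676.54) = -1.5103…
|Ed| = 1.51 > 1, so demand is elastic.

-1.51; elastic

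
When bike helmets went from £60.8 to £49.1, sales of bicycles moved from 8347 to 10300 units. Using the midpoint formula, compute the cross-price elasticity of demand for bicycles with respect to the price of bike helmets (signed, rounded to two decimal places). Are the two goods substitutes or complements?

-0.98; complements

%ΔQ_{bicycles} = (10300 − 8347)/avg = 1953/9323.5 = 0.209470…
%ΔP_{bike helmets} = (49.1 − 60.8)/avg = -11.7/54.95 = -0.212920…
E_cross = (1953/9323.5) / (-11.7/54.95) = -0.9837…
E_cross < 0 ⇒ the goods are complements.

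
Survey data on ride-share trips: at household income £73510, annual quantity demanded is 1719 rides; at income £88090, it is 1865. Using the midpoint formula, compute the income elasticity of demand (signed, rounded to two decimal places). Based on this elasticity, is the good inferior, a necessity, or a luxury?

%ΔQ = (1865 − 1719)/[( 1719 + 1865)/2] = 146/1792 = 0.081473…
%ΔIncome = (88090 − 73510)/[( 73510 + 88090)/2] = 14580/80800 = 0.180445…
E_income = (146/1792) / (14580/80800) = 0.4515…
0 < E_income < 1 ⇒ normal good, necessity.

0.45; necessity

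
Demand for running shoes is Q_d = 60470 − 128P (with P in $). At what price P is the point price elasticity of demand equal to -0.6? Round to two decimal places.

Ed = −128P/(60470 − 128P). Set this equal to -0.6:
128P = 0.6·(60470 − 128P) ⇒ 128P(1 + 0.6) = 0.6·60470
P = 0.6·60470 / (128·1.6) = 177.1582…

177.16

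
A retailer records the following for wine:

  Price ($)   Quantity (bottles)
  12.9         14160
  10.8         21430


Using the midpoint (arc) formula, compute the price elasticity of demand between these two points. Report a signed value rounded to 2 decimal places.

%ΔQ = (21430 − 14160) / [(14160 + 21430)/2] = 7270/17795 = 0.408541…
%ΔP = (10.8 − 12.9) / [(12.9 + 10.8)/2] = -2.1/11.85 = -0.177215…
Arc Ed = %ΔQ / %ΔP = (7270/17795) / (-2.1/11.85) = -2.3053…

-2.31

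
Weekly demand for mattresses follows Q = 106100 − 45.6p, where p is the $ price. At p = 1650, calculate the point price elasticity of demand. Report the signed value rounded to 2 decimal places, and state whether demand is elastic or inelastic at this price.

-2.44; elastic

dQ/dp = −45.6. At p = 1650, Q = 106100 − 45.6(1650) = 30860.
Ed = (dQ/dp)·(p/Q) = −45.6 × (1650/30860) = -2.4381…
|Ed| = 2.44 > 1, so demand is elastic.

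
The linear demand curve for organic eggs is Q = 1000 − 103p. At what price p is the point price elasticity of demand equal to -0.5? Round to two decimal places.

Ed = −103p/(1000 − 103p). Set this equal to -0.5:
103p = 0.5·(1000 − 103p) ⇒ 103p(1 + 0.5) = 0.5·1000
p = 0.5·1000 / (103·1.5) = 3.2362…

3.24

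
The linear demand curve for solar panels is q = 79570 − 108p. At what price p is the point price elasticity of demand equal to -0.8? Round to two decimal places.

Ed = −108p/(79570 − 108p). Set this equal to -0.8:
108p = 0.8·(79570 − 108p) ⇒ 108p(1 + 0.8) = 0.8·79570
p = 0.8·79570 / (108·1.8) = 327.4485…

327.45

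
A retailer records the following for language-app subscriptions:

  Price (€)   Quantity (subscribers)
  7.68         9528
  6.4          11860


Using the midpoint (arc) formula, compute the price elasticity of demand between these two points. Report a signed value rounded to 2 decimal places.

%ΔQ = (11860 − 9528) / [(9528 + 11860)/2] = 2332/10694 = 0.218066…
%ΔP = (6.4 − 7.68) / [(7.68 + 6.4)/2] = -1.28/7.04 = -0.181818…
Arc Ed = %ΔQ / %ΔP = (2332/10694) / (-1.28/7.04) = -1.1993…

-1.20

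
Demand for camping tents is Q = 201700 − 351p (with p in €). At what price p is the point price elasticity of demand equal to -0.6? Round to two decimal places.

215.49

Ed = −351p/(201700 − 351p). Set this equal to -0.6:
351p = 0.6·(201700 − 351p) ⇒ 351p(1 + 0.6) = 0.6·201700
p = 0.6·201700 / (351·1.6) = 215.4914…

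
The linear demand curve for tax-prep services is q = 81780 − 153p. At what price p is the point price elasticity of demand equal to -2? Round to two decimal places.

Ed = −153p/(81780 − 153p). Set this equal to -2:
153p = 2·(81780 − 153p) ⇒ 153p(1 + 2) = 2·81780
p = 2·81780 / (153·3) = 356.3398…

356.34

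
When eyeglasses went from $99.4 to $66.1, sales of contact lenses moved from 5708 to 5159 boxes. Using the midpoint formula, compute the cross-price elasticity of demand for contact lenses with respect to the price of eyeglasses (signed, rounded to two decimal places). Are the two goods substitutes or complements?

%ΔQ_{contact lenses} = (5159 − 5708)/avg = -549/5433.5 = -0.101039…
%ΔP_{eyeglasses} = (66.1 − 99.4)/avg = -33.3/82.75 = -0.402416…
E_cross = (-549/5433.5) / (-33.3/82.75) = 0.2510…
E_cross > 0 ⇒ the goods are substitutes.

0.25; substitutes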